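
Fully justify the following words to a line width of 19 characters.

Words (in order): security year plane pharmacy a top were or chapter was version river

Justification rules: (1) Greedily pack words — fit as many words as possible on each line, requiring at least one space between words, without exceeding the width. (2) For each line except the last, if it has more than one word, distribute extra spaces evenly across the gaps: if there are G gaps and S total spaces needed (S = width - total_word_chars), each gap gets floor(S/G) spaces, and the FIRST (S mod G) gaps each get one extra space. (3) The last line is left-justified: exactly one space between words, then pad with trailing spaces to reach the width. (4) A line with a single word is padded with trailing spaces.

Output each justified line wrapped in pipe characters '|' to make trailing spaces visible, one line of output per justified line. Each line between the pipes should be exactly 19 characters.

Line 1: ['security', 'year', 'plane'] (min_width=19, slack=0)
Line 2: ['pharmacy', 'a', 'top', 'were'] (min_width=19, slack=0)
Line 3: ['or', 'chapter', 'was'] (min_width=14, slack=5)
Line 4: ['version', 'river'] (min_width=13, slack=6)

Answer: |security year plane|
|pharmacy a top were|
|or    chapter   was|
|version river      |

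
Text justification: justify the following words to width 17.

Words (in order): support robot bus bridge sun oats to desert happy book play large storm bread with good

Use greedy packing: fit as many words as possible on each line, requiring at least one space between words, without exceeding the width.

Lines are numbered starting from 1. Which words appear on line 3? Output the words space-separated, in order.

Answer: to desert happy

Derivation:
Line 1: ['support', 'robot', 'bus'] (min_width=17, slack=0)
Line 2: ['bridge', 'sun', 'oats'] (min_width=15, slack=2)
Line 3: ['to', 'desert', 'happy'] (min_width=15, slack=2)
Line 4: ['book', 'play', 'large'] (min_width=15, slack=2)
Line 5: ['storm', 'bread', 'with'] (min_width=16, slack=1)
Line 6: ['good'] (min_width=4, slack=13)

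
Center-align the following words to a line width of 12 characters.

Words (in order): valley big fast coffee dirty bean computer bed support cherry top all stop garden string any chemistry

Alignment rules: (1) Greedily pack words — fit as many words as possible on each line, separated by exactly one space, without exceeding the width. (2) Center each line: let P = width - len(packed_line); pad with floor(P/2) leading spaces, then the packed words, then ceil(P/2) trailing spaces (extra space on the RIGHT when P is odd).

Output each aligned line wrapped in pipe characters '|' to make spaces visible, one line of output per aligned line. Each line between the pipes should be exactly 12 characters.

Line 1: ['valley', 'big'] (min_width=10, slack=2)
Line 2: ['fast', 'coffee'] (min_width=11, slack=1)
Line 3: ['dirty', 'bean'] (min_width=10, slack=2)
Line 4: ['computer', 'bed'] (min_width=12, slack=0)
Line 5: ['support'] (min_width=7, slack=5)
Line 6: ['cherry', 'top'] (min_width=10, slack=2)
Line 7: ['all', 'stop'] (min_width=8, slack=4)
Line 8: ['garden'] (min_width=6, slack=6)
Line 9: ['string', 'any'] (min_width=10, slack=2)
Line 10: ['chemistry'] (min_width=9, slack=3)

Answer: | valley big |
|fast coffee |
| dirty bean |
|computer bed|
|  support   |
| cherry top |
|  all stop  |
|   garden   |
| string any |
| chemistry  |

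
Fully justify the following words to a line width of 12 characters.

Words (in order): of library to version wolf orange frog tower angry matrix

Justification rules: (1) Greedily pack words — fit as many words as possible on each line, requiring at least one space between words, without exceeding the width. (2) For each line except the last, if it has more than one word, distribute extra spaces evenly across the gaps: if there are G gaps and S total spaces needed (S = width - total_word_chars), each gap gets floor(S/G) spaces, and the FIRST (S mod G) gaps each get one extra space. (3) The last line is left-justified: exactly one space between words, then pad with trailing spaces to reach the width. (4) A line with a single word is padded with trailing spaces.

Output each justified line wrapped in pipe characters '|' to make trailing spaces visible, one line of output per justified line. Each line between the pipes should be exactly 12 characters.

Line 1: ['of', 'library'] (min_width=10, slack=2)
Line 2: ['to', 'version'] (min_width=10, slack=2)
Line 3: ['wolf', 'orange'] (min_width=11, slack=1)
Line 4: ['frog', 'tower'] (min_width=10, slack=2)
Line 5: ['angry', 'matrix'] (min_width=12, slack=0)

Answer: |of   library|
|to   version|
|wolf  orange|
|frog   tower|
|angry matrix|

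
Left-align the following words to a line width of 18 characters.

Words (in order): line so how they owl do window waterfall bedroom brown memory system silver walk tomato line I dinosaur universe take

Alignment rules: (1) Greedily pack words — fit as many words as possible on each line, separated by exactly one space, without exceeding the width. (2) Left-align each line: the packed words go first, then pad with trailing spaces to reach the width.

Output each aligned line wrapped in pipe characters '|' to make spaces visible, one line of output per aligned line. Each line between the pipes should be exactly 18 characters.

Answer: |line so how they  |
|owl do window     |
|waterfall bedroom |
|brown memory      |
|system silver walk|
|tomato line I     |
|dinosaur universe |
|take              |

Derivation:
Line 1: ['line', 'so', 'how', 'they'] (min_width=16, slack=2)
Line 2: ['owl', 'do', 'window'] (min_width=13, slack=5)
Line 3: ['waterfall', 'bedroom'] (min_width=17, slack=1)
Line 4: ['brown', 'memory'] (min_width=12, slack=6)
Line 5: ['system', 'silver', 'walk'] (min_width=18, slack=0)
Line 6: ['tomato', 'line', 'I'] (min_width=13, slack=5)
Line 7: ['dinosaur', 'universe'] (min_width=17, slack=1)
Line 8: ['take'] (min_width=4, slack=14)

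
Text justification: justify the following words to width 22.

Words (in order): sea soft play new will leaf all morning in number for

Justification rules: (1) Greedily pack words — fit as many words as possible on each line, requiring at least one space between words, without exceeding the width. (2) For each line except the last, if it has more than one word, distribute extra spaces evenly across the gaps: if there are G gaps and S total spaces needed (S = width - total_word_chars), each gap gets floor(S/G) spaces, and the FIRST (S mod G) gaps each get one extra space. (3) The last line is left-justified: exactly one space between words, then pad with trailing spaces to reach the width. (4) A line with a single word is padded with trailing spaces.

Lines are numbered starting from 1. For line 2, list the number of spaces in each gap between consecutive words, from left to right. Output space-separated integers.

Line 1: ['sea', 'soft', 'play', 'new', 'will'] (min_width=22, slack=0)
Line 2: ['leaf', 'all', 'morning', 'in'] (min_width=19, slack=3)
Line 3: ['number', 'for'] (min_width=10, slack=12)

Answer: 2 2 2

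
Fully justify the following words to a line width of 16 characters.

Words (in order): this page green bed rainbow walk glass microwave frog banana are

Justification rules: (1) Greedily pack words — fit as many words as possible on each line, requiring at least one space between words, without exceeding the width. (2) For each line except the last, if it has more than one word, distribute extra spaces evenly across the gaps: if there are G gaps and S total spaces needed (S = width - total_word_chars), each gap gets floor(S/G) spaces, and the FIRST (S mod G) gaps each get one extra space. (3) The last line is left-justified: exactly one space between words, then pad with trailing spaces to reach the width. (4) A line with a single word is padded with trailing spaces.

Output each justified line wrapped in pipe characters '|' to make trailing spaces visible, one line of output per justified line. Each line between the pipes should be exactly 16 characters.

Answer: |this  page green|
|bed rainbow walk|
|glass  microwave|
|frog banana are |

Derivation:
Line 1: ['this', 'page', 'green'] (min_width=15, slack=1)
Line 2: ['bed', 'rainbow', 'walk'] (min_width=16, slack=0)
Line 3: ['glass', 'microwave'] (min_width=15, slack=1)
Line 4: ['frog', 'banana', 'are'] (min_width=15, slack=1)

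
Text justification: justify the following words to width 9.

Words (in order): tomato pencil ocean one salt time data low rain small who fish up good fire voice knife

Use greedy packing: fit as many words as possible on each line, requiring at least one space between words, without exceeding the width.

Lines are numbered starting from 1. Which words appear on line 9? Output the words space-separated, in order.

Line 1: ['tomato'] (min_width=6, slack=3)
Line 2: ['pencil'] (min_width=6, slack=3)
Line 3: ['ocean', 'one'] (min_width=9, slack=0)
Line 4: ['salt', 'time'] (min_width=9, slack=0)
Line 5: ['data', 'low'] (min_width=8, slack=1)
Line 6: ['rain'] (min_width=4, slack=5)
Line 7: ['small', 'who'] (min_width=9, slack=0)
Line 8: ['fish', 'up'] (min_width=7, slack=2)
Line 9: ['good', 'fire'] (min_width=9, slack=0)
Line 10: ['voice'] (min_width=5, slack=4)
Line 11: ['knife'] (min_width=5, slack=4)

Answer: good fire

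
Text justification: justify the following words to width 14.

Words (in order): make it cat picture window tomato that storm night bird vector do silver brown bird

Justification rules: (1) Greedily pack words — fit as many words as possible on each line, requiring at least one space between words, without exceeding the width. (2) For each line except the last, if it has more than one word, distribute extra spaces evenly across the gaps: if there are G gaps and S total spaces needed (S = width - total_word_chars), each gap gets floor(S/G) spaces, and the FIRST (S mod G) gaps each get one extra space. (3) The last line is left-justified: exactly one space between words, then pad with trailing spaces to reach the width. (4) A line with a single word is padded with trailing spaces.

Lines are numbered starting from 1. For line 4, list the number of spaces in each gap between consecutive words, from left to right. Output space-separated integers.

Line 1: ['make', 'it', 'cat'] (min_width=11, slack=3)
Line 2: ['picture', 'window'] (min_width=14, slack=0)
Line 3: ['tomato', 'that'] (min_width=11, slack=3)
Line 4: ['storm', 'night'] (min_width=11, slack=3)
Line 5: ['bird', 'vector', 'do'] (min_width=14, slack=0)
Line 6: ['silver', 'brown'] (min_width=12, slack=2)
Line 7: ['bird'] (min_width=4, slack=10)

Answer: 4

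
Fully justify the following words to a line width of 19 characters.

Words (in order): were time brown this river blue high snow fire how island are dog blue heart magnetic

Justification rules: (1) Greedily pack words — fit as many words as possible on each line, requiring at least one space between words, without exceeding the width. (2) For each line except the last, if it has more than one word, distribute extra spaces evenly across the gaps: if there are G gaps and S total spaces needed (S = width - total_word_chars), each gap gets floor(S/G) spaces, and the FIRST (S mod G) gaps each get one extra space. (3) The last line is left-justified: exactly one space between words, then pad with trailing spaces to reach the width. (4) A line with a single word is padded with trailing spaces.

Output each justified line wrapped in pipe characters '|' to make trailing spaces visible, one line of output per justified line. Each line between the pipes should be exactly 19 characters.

Answer: |were   time   brown|
|this   river   blue|
|high  snow fire how|
|island are dog blue|
|heart magnetic     |

Derivation:
Line 1: ['were', 'time', 'brown'] (min_width=15, slack=4)
Line 2: ['this', 'river', 'blue'] (min_width=15, slack=4)
Line 3: ['high', 'snow', 'fire', 'how'] (min_width=18, slack=1)
Line 4: ['island', 'are', 'dog', 'blue'] (min_width=19, slack=0)
Line 5: ['heart', 'magnetic'] (min_width=14, slack=5)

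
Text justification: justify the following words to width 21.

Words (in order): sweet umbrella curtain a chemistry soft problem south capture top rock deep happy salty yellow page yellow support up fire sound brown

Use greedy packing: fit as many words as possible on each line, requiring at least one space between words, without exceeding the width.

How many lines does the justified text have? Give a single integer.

Answer: 7

Derivation:
Line 1: ['sweet', 'umbrella'] (min_width=14, slack=7)
Line 2: ['curtain', 'a', 'chemistry'] (min_width=19, slack=2)
Line 3: ['soft', 'problem', 'south'] (min_width=18, slack=3)
Line 4: ['capture', 'top', 'rock', 'deep'] (min_width=21, slack=0)
Line 5: ['happy', 'salty', 'yellow'] (min_width=18, slack=3)
Line 6: ['page', 'yellow', 'support'] (min_width=19, slack=2)
Line 7: ['up', 'fire', 'sound', 'brown'] (min_width=19, slack=2)
Total lines: 7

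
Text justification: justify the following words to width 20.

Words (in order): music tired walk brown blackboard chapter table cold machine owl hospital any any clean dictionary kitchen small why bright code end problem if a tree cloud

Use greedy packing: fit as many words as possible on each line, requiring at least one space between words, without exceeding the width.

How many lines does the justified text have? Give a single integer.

Line 1: ['music', 'tired', 'walk'] (min_width=16, slack=4)
Line 2: ['brown', 'blackboard'] (min_width=16, slack=4)
Line 3: ['chapter', 'table', 'cold'] (min_width=18, slack=2)
Line 4: ['machine', 'owl', 'hospital'] (min_width=20, slack=0)
Line 5: ['any', 'any', 'clean'] (min_width=13, slack=7)
Line 6: ['dictionary', 'kitchen'] (min_width=18, slack=2)
Line 7: ['small', 'why', 'bright'] (min_width=16, slack=4)
Line 8: ['code', 'end', 'problem', 'if'] (min_width=19, slack=1)
Line 9: ['a', 'tree', 'cloud'] (min_width=12, slack=8)
Total lines: 9

Answer: 9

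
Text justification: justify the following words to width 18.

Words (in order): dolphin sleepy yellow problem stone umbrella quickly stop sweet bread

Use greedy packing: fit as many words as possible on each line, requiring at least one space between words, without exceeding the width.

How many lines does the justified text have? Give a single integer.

Line 1: ['dolphin', 'sleepy'] (min_width=14, slack=4)
Line 2: ['yellow', 'problem'] (min_width=14, slack=4)
Line 3: ['stone', 'umbrella'] (min_width=14, slack=4)
Line 4: ['quickly', 'stop', 'sweet'] (min_width=18, slack=0)
Line 5: ['bread'] (min_width=5, slack=13)
Total lines: 5

Answer: 5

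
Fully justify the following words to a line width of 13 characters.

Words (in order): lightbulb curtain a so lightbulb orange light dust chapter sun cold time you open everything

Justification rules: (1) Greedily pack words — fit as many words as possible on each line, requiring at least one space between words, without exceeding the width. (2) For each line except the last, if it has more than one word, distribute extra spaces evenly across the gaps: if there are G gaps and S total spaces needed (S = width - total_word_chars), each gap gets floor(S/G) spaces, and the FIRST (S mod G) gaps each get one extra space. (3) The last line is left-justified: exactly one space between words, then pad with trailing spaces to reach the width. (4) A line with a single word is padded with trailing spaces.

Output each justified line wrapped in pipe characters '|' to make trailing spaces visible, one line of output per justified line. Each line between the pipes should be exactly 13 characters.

Line 1: ['lightbulb'] (min_width=9, slack=4)
Line 2: ['curtain', 'a', 'so'] (min_width=12, slack=1)
Line 3: ['lightbulb'] (min_width=9, slack=4)
Line 4: ['orange', 'light'] (min_width=12, slack=1)
Line 5: ['dust', 'chapter'] (min_width=12, slack=1)
Line 6: ['sun', 'cold', 'time'] (min_width=13, slack=0)
Line 7: ['you', 'open'] (min_width=8, slack=5)
Line 8: ['everything'] (min_width=10, slack=3)

Answer: |lightbulb    |
|curtain  a so|
|lightbulb    |
|orange  light|
|dust  chapter|
|sun cold time|
|you      open|
|everything   |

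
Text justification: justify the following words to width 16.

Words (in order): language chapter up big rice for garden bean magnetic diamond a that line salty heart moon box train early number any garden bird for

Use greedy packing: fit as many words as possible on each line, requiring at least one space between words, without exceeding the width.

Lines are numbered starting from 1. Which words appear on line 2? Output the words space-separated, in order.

Line 1: ['language', 'chapter'] (min_width=16, slack=0)
Line 2: ['up', 'big', 'rice', 'for'] (min_width=15, slack=1)
Line 3: ['garden', 'bean'] (min_width=11, slack=5)
Line 4: ['magnetic', 'diamond'] (min_width=16, slack=0)
Line 5: ['a', 'that', 'line'] (min_width=11, slack=5)
Line 6: ['salty', 'heart', 'moon'] (min_width=16, slack=0)
Line 7: ['box', 'train', 'early'] (min_width=15, slack=1)
Line 8: ['number', 'any'] (min_width=10, slack=6)
Line 9: ['garden', 'bird', 'for'] (min_width=15, slack=1)

Answer: up big rice for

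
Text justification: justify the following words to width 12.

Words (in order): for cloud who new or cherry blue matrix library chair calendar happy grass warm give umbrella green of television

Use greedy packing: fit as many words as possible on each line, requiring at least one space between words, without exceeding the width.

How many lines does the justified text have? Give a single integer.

Line 1: ['for', 'cloud'] (min_width=9, slack=3)
Line 2: ['who', 'new', 'or'] (min_width=10, slack=2)
Line 3: ['cherry', 'blue'] (min_width=11, slack=1)
Line 4: ['matrix'] (min_width=6, slack=6)
Line 5: ['library'] (min_width=7, slack=5)
Line 6: ['chair'] (min_width=5, slack=7)
Line 7: ['calendar'] (min_width=8, slack=4)
Line 8: ['happy', 'grass'] (min_width=11, slack=1)
Line 9: ['warm', 'give'] (min_width=9, slack=3)
Line 10: ['umbrella'] (min_width=8, slack=4)
Line 11: ['green', 'of'] (min_width=8, slack=4)
Line 12: ['television'] (min_width=10, slack=2)
Total lines: 12

Answer: 12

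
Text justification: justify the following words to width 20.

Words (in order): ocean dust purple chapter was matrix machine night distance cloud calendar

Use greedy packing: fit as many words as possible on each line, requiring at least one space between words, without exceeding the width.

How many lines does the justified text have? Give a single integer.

Answer: 5

Derivation:
Line 1: ['ocean', 'dust', 'purple'] (min_width=17, slack=3)
Line 2: ['chapter', 'was', 'matrix'] (min_width=18, slack=2)
Line 3: ['machine', 'night'] (min_width=13, slack=7)
Line 4: ['distance', 'cloud'] (min_width=14, slack=6)
Line 5: ['calendar'] (min_width=8, slack=12)
Total lines: 5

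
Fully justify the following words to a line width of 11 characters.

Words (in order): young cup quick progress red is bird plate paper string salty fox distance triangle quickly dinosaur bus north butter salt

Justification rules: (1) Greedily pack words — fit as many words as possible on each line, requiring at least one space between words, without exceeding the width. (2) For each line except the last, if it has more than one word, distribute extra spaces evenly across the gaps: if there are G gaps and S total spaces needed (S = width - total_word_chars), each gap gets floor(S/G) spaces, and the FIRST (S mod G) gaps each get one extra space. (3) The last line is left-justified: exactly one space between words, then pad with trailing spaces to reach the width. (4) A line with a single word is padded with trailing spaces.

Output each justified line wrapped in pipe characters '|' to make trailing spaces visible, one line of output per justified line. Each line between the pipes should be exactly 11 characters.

Line 1: ['young', 'cup'] (min_width=9, slack=2)
Line 2: ['quick'] (min_width=5, slack=6)
Line 3: ['progress'] (min_width=8, slack=3)
Line 4: ['red', 'is', 'bird'] (min_width=11, slack=0)
Line 5: ['plate', 'paper'] (min_width=11, slack=0)
Line 6: ['string'] (min_width=6, slack=5)
Line 7: ['salty', 'fox'] (min_width=9, slack=2)
Line 8: ['distance'] (min_width=8, slack=3)
Line 9: ['triangle'] (min_width=8, slack=3)
Line 10: ['quickly'] (min_width=7, slack=4)
Line 11: ['dinosaur'] (min_width=8, slack=3)
Line 12: ['bus', 'north'] (min_width=9, slack=2)
Line 13: ['butter', 'salt'] (min_width=11, slack=0)

Answer: |young   cup|
|quick      |
|progress   |
|red is bird|
|plate paper|
|string     |
|salty   fox|
|distance   |
|triangle   |
|quickly    |
|dinosaur   |
|bus   north|
|butter salt|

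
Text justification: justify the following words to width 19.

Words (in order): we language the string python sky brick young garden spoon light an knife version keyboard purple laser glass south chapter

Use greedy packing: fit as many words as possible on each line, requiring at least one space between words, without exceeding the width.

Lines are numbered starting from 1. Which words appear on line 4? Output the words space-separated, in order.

Answer: spoon light an

Derivation:
Line 1: ['we', 'language', 'the'] (min_width=15, slack=4)
Line 2: ['string', 'python', 'sky'] (min_width=17, slack=2)
Line 3: ['brick', 'young', 'garden'] (min_width=18, slack=1)
Line 4: ['spoon', 'light', 'an'] (min_width=14, slack=5)
Line 5: ['knife', 'version'] (min_width=13, slack=6)
Line 6: ['keyboard', 'purple'] (min_width=15, slack=4)
Line 7: ['laser', 'glass', 'south'] (min_width=17, slack=2)
Line 8: ['chapter'] (min_width=7, slack=12)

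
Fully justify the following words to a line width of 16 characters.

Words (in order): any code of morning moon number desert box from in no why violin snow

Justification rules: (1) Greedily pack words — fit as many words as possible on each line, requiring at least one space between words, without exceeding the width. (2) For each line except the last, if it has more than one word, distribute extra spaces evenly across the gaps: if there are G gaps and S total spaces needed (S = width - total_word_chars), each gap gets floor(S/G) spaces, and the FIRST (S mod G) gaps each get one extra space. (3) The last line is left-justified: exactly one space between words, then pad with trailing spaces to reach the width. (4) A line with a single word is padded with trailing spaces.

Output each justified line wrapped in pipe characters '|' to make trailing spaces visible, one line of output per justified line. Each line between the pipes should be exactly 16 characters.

Line 1: ['any', 'code', 'of'] (min_width=11, slack=5)
Line 2: ['morning', 'moon'] (min_width=12, slack=4)
Line 3: ['number', 'desert'] (min_width=13, slack=3)
Line 4: ['box', 'from', 'in', 'no'] (min_width=14, slack=2)
Line 5: ['why', 'violin', 'snow'] (min_width=15, slack=1)

Answer: |any    code   of|
|morning     moon|
|number    desert|
|box  from  in no|
|why violin snow |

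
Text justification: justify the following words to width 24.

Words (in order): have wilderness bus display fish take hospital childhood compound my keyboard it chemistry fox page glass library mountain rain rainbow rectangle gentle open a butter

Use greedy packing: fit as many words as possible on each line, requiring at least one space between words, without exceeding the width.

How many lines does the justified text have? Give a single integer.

Line 1: ['have', 'wilderness', 'bus'] (min_width=19, slack=5)
Line 2: ['display', 'fish', 'take'] (min_width=17, slack=7)
Line 3: ['hospital', 'childhood'] (min_width=18, slack=6)
Line 4: ['compound', 'my', 'keyboard', 'it'] (min_width=23, slack=1)
Line 5: ['chemistry', 'fox', 'page', 'glass'] (min_width=24, slack=0)
Line 6: ['library', 'mountain', 'rain'] (min_width=21, slack=3)
Line 7: ['rainbow', 'rectangle', 'gentle'] (min_width=24, slack=0)
Line 8: ['open', 'a', 'butter'] (min_width=13, slack=11)
Total lines: 8

Answer: 8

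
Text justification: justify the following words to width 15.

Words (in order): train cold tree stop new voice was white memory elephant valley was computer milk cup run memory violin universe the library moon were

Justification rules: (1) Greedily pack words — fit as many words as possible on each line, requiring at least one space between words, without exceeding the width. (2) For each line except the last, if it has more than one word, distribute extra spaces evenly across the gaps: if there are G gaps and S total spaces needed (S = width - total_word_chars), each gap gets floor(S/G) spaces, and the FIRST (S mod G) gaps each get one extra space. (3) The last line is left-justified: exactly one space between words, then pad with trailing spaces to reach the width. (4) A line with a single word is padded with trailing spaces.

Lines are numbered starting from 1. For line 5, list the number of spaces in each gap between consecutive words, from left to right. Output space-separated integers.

Answer: 6

Derivation:
Line 1: ['train', 'cold', 'tree'] (min_width=15, slack=0)
Line 2: ['stop', 'new', 'voice'] (min_width=14, slack=1)
Line 3: ['was', 'white'] (min_width=9, slack=6)
Line 4: ['memory', 'elephant'] (min_width=15, slack=0)
Line 5: ['valley', 'was'] (min_width=10, slack=5)
Line 6: ['computer', 'milk'] (min_width=13, slack=2)
Line 7: ['cup', 'run', 'memory'] (min_width=14, slack=1)
Line 8: ['violin', 'universe'] (min_width=15, slack=0)
Line 9: ['the', 'library'] (min_width=11, slack=4)
Line 10: ['moon', 'were'] (min_width=9, slack=6)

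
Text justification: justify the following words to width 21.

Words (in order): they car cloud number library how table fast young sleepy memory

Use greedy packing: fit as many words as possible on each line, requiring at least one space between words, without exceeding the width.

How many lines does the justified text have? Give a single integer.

Line 1: ['they', 'car', 'cloud', 'number'] (min_width=21, slack=0)
Line 2: ['library', 'how', 'table'] (min_width=17, slack=4)
Line 3: ['fast', 'young', 'sleepy'] (min_width=17, slack=4)
Line 4: ['memory'] (min_width=6, slack=15)
Total lines: 4

Answer: 4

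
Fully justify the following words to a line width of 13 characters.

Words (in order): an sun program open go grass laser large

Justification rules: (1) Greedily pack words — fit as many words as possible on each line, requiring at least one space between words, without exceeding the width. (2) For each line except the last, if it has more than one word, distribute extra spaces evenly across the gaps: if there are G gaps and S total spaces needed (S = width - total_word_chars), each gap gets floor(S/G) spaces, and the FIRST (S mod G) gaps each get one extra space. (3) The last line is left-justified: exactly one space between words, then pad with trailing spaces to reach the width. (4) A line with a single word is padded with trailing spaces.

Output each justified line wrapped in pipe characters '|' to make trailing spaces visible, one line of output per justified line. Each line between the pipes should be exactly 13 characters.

Answer: |an        sun|
|program  open|
|go      grass|
|laser large  |

Derivation:
Line 1: ['an', 'sun'] (min_width=6, slack=7)
Line 2: ['program', 'open'] (min_width=12, slack=1)
Line 3: ['go', 'grass'] (min_width=8, slack=5)
Line 4: ['laser', 'large'] (min_width=11, slack=2)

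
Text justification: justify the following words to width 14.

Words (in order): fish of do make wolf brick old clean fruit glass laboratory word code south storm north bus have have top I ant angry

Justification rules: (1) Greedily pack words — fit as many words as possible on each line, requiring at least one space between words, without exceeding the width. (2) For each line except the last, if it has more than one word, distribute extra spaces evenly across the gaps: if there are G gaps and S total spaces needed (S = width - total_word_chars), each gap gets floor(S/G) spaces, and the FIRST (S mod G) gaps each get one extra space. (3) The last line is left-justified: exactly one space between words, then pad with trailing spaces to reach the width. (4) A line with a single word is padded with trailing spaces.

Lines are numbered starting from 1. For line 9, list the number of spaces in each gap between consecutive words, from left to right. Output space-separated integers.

Line 1: ['fish', 'of', 'do'] (min_width=10, slack=4)
Line 2: ['make', 'wolf'] (min_width=9, slack=5)
Line 3: ['brick', 'old'] (min_width=9, slack=5)
Line 4: ['clean', 'fruit'] (min_width=11, slack=3)
Line 5: ['glass'] (min_width=5, slack=9)
Line 6: ['laboratory'] (min_width=10, slack=4)
Line 7: ['word', 'code'] (min_width=9, slack=5)
Line 8: ['south', 'storm'] (min_width=11, slack=3)
Line 9: ['north', 'bus', 'have'] (min_width=14, slack=0)
Line 10: ['have', 'top', 'I', 'ant'] (min_width=14, slack=0)
Line 11: ['angry'] (min_width=5, slack=9)

Answer: 1 1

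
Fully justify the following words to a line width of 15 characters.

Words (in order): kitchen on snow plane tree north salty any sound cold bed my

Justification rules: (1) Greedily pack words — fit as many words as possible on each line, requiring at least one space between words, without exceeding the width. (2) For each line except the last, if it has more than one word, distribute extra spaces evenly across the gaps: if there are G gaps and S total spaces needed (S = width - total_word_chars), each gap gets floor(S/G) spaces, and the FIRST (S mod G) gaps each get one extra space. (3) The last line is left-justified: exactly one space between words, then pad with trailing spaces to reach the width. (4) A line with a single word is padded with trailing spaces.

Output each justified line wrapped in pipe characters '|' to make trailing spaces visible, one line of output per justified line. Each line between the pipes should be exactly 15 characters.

Answer: |kitchen on snow|
|plane      tree|
|north salty any|
|sound  cold bed|
|my             |

Derivation:
Line 1: ['kitchen', 'on', 'snow'] (min_width=15, slack=0)
Line 2: ['plane', 'tree'] (min_width=10, slack=5)
Line 3: ['north', 'salty', 'any'] (min_width=15, slack=0)
Line 4: ['sound', 'cold', 'bed'] (min_width=14, slack=1)
Line 5: ['my'] (min_width=2, slack=13)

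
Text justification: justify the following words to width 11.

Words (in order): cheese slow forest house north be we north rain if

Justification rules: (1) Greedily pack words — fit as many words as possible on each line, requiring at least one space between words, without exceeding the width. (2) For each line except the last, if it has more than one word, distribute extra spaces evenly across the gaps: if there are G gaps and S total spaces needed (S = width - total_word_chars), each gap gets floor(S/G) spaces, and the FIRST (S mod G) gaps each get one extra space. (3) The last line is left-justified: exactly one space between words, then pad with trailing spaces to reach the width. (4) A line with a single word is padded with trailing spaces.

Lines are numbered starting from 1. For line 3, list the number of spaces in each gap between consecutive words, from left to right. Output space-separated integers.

Line 1: ['cheese', 'slow'] (min_width=11, slack=0)
Line 2: ['forest'] (min_width=6, slack=5)
Line 3: ['house', 'north'] (min_width=11, slack=0)
Line 4: ['be', 'we', 'north'] (min_width=11, slack=0)
Line 5: ['rain', 'if'] (min_width=7, slack=4)

Answer: 1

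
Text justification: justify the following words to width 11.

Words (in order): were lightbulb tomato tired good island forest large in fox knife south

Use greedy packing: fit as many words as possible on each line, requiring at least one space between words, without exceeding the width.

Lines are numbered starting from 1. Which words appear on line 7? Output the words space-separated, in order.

Answer: large in

Derivation:
Line 1: ['were'] (min_width=4, slack=7)
Line 2: ['lightbulb'] (min_width=9, slack=2)
Line 3: ['tomato'] (min_width=6, slack=5)
Line 4: ['tired', 'good'] (min_width=10, slack=1)
Line 5: ['island'] (min_width=6, slack=5)
Line 6: ['forest'] (min_width=6, slack=5)
Line 7: ['large', 'in'] (min_width=8, slack=3)
Line 8: ['fox', 'knife'] (min_width=9, slack=2)
Line 9: ['south'] (min_width=5, slack=6)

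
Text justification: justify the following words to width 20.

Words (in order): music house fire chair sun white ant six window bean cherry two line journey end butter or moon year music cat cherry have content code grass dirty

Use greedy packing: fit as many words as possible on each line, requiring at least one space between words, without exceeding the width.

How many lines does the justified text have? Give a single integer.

Answer: 9

Derivation:
Line 1: ['music', 'house', 'fire'] (min_width=16, slack=4)
Line 2: ['chair', 'sun', 'white', 'ant'] (min_width=19, slack=1)
Line 3: ['six', 'window', 'bean'] (min_width=15, slack=5)
Line 4: ['cherry', 'two', 'line'] (min_width=15, slack=5)
Line 5: ['journey', 'end', 'butter'] (min_width=18, slack=2)
Line 6: ['or', 'moon', 'year', 'music'] (min_width=18, slack=2)
Line 7: ['cat', 'cherry', 'have'] (min_width=15, slack=5)
Line 8: ['content', 'code', 'grass'] (min_width=18, slack=2)
Line 9: ['dirty'] (min_width=5, slack=15)
Total lines: 9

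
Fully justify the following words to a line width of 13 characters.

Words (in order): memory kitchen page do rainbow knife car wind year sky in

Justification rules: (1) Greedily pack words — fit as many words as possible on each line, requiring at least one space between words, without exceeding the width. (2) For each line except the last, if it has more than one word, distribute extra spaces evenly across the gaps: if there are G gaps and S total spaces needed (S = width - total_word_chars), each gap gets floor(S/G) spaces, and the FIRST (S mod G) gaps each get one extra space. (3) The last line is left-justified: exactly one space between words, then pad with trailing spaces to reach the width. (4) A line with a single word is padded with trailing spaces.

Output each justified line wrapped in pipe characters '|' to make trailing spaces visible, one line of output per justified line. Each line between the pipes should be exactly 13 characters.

Line 1: ['memory'] (min_width=6, slack=7)
Line 2: ['kitchen', 'page'] (min_width=12, slack=1)
Line 3: ['do', 'rainbow'] (min_width=10, slack=3)
Line 4: ['knife', 'car'] (min_width=9, slack=4)
Line 5: ['wind', 'year', 'sky'] (min_width=13, slack=0)
Line 6: ['in'] (min_width=2, slack=11)

Answer: |memory       |
|kitchen  page|
|do    rainbow|
|knife     car|
|wind year sky|
|in           |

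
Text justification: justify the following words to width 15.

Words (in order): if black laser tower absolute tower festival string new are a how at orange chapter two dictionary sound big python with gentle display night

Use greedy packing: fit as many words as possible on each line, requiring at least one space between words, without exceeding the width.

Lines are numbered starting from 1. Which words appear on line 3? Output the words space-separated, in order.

Answer: tower festival

Derivation:
Line 1: ['if', 'black', 'laser'] (min_width=14, slack=1)
Line 2: ['tower', 'absolute'] (min_width=14, slack=1)
Line 3: ['tower', 'festival'] (min_width=14, slack=1)
Line 4: ['string', 'new', 'are'] (min_width=14, slack=1)
Line 5: ['a', 'how', 'at', 'orange'] (min_width=15, slack=0)
Line 6: ['chapter', 'two'] (min_width=11, slack=4)
Line 7: ['dictionary'] (min_width=10, slack=5)
Line 8: ['sound', 'big'] (min_width=9, slack=6)
Line 9: ['python', 'with'] (min_width=11, slack=4)
Line 10: ['gentle', 'display'] (min_width=14, slack=1)
Line 11: ['night'] (min_width=5, slack=10)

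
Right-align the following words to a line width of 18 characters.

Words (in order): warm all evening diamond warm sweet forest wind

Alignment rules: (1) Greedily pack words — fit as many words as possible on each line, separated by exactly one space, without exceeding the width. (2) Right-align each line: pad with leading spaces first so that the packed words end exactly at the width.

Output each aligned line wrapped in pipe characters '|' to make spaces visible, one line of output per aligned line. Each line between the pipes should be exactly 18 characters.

Answer: |  warm all evening|
|diamond warm sweet|
|       forest wind|

Derivation:
Line 1: ['warm', 'all', 'evening'] (min_width=16, slack=2)
Line 2: ['diamond', 'warm', 'sweet'] (min_width=18, slack=0)
Line 3: ['forest', 'wind'] (min_width=11, slack=7)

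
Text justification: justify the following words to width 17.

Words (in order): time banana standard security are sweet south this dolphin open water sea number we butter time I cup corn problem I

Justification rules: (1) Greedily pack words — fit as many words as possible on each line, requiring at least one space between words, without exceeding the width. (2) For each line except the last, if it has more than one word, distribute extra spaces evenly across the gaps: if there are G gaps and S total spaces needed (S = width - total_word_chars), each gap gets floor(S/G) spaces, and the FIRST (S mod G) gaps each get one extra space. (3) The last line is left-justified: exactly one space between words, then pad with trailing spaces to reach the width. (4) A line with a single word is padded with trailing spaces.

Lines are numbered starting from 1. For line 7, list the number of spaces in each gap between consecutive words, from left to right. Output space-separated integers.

Line 1: ['time', 'banana'] (min_width=11, slack=6)
Line 2: ['standard', 'security'] (min_width=17, slack=0)
Line 3: ['are', 'sweet', 'south'] (min_width=15, slack=2)
Line 4: ['this', 'dolphin', 'open'] (min_width=17, slack=0)
Line 5: ['water', 'sea', 'number'] (min_width=16, slack=1)
Line 6: ['we', 'butter', 'time', 'I'] (min_width=16, slack=1)
Line 7: ['cup', 'corn', 'problem'] (min_width=16, slack=1)
Line 8: ['I'] (min_width=1, slack=16)

Answer: 2 1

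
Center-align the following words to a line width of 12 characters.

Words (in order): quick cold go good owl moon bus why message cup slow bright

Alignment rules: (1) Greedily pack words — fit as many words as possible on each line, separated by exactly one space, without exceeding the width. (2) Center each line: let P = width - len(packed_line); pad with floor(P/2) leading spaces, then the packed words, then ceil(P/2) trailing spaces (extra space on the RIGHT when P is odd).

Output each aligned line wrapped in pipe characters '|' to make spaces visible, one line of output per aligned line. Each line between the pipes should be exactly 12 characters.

Answer: | quick cold |
|go good owl |
|moon bus why|
|message cup |
|slow bright |

Derivation:
Line 1: ['quick', 'cold'] (min_width=10, slack=2)
Line 2: ['go', 'good', 'owl'] (min_width=11, slack=1)
Line 3: ['moon', 'bus', 'why'] (min_width=12, slack=0)
Line 4: ['message', 'cup'] (min_width=11, slack=1)
Line 5: ['slow', 'bright'] (min_width=11, slack=1)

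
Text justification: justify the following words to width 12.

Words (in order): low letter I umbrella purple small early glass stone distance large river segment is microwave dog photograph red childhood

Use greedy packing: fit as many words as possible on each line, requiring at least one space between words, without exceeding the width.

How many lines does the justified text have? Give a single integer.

Line 1: ['low', 'letter', 'I'] (min_width=12, slack=0)
Line 2: ['umbrella'] (min_width=8, slack=4)
Line 3: ['purple', 'small'] (min_width=12, slack=0)
Line 4: ['early', 'glass'] (min_width=11, slack=1)
Line 5: ['stone'] (min_width=5, slack=7)
Line 6: ['distance'] (min_width=8, slack=4)
Line 7: ['large', 'river'] (min_width=11, slack=1)
Line 8: ['segment', 'is'] (min_width=10, slack=2)
Line 9: ['microwave'] (min_width=9, slack=3)
Line 10: ['dog'] (min_width=3, slack=9)
Line 11: ['photograph'] (min_width=10, slack=2)
Line 12: ['red'] (min_width=3, slack=9)
Line 13: ['childhood'] (min_width=9, slack=3)
Total lines: 13

Answer: 13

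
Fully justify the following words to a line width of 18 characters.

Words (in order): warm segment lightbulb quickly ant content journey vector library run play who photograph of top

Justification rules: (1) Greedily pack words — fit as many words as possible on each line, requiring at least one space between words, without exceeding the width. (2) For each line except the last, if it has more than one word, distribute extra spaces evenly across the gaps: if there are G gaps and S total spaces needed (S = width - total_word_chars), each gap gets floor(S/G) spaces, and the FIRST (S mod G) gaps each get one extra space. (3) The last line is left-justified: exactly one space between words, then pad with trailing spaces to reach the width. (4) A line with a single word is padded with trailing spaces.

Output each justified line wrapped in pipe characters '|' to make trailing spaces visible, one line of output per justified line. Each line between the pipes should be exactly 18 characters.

Answer: |warm       segment|
|lightbulb  quickly|
|ant        content|
|journey     vector|
|library  run  play|
|who  photograph of|
|top               |

Derivation:
Line 1: ['warm', 'segment'] (min_width=12, slack=6)
Line 2: ['lightbulb', 'quickly'] (min_width=17, slack=1)
Line 3: ['ant', 'content'] (min_width=11, slack=7)
Line 4: ['journey', 'vector'] (min_width=14, slack=4)
Line 5: ['library', 'run', 'play'] (min_width=16, slack=2)
Line 6: ['who', 'photograph', 'of'] (min_width=17, slack=1)
Line 7: ['top'] (min_width=3, slack=15)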